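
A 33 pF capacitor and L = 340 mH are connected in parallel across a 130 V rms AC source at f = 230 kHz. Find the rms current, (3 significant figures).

ω = 2πf = 1.445e+06 rad/s
X_L = ωL = 491000 Ω
X_C = 1/(ωC) = 21000 Ω
Parallel: admittances add. Y = 1/(jωL) + jωC
Y = (0 + j4.57e-05) S
|Y| = 4.57e-05 S → |Z| = 1/|Y| = 21900 Ω, ∠Z = −∠Y = -90.0°
I = V/|Z| = 130/21900 = 5.94 mA

5.94 mA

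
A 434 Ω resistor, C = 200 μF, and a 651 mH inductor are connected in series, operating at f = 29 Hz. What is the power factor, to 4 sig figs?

0.9786

ω = 2πf = 182.2 rad/s
X_L = ωL = 118.6 Ω
X_C = 1/(ωC) = 27.44 Ω
Net reactance X = X_L − X_C = 91.18 Ω
Z = 434.0 + j91.18 Ω
|Z| = √(434.0² + 91.18²) = 443.5 Ω
∠Z = arctan(91.18/434.0) = 11.86°
cos φ = cos(11.86°) = 0.9786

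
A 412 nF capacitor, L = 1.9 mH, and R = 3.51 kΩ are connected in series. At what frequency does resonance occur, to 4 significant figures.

ω₀ = 1/√(LC) = 1/√(0.0019 × 4.12e-07) = 35740 rad/s
f₀ = ω₀/(2π) = 5.688 kHz

5.688 kHz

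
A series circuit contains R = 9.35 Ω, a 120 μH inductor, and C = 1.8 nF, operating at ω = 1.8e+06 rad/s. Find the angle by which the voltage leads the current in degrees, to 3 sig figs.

-84.2°

X_L = ωL = 216 Ω
X_C = 1/(ωC) = 309 Ω
Net reactance X = X_L − X_C = -92.6 Ω
Z = 9.35 − j92.6 Ω
|Z| = √(9.35² + 92.6²) = 93.1 Ω
∠Z = arctan(-92.6/9.35) = -84.2°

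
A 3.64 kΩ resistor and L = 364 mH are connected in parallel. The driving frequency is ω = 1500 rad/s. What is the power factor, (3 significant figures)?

0.148

X_L = ωL = 546 Ω
Parallel: admittances add. Y = 1/R + 1/(jωL)
Y = (0.000275 − j0.00183) S
|Y| = 0.00185 S → |Z| = 1/|Y| = 540 Ω, ∠Z = −∠Y = 81.5°
cos φ = cos(81.5°) = 0.148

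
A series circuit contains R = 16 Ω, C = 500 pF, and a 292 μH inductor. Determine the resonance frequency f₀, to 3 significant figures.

ω₀ = 1/√(LC) = 1/√(0.000292 × 5e-10) = 2.617e+06 rad/s
f₀ = ω₀/(2π) = 417 kHz

417 kHz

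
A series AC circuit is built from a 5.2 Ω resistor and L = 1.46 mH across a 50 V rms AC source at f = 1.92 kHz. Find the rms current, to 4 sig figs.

ω = 2πf = 12060 rad/s
X_L = ωL = 17.61 Ω
Z = 5.200 + j17.61 Ω
|Z| = √(5.200² + 17.61²) = 18.36 Ω
I = V/|Z| = 50/18.36 = 2.723 A

2.723 A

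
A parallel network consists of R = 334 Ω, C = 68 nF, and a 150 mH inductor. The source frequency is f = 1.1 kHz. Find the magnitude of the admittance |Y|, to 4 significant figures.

3.035 mS

ω = 2πf = 6912 rad/s
X_L = ωL = 1037 Ω
X_C = 1/(ωC) = 2128 Ω
Parallel: admittances add. Y = 1/R + 1/(jωL) + jωC
Y = (0.002994 − j0.0004946) S
|Y| = 0.003035 S → |Z| = 1/|Y| = 329.5 Ω, ∠Z = −∠Y = 9.380°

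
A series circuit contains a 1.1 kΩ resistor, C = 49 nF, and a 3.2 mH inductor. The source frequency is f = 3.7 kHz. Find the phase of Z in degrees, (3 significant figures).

-36.1°

ω = 2πf = 23250 rad/s
X_L = ωL = 74.4 Ω
X_C = 1/(ωC) = 878 Ω
Net reactance X = X_L − X_C = -803 Ω
Z = 1100 − j803 Ω
|Z| = √(1100² + 803²) = 1360 Ω
∠Z = arctan(-803/1100) = -36.1°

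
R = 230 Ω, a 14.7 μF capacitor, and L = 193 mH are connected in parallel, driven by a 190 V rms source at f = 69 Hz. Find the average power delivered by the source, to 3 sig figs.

157 W

ω = 2πf = 433.5 rad/s
X_L = ωL = 83.7 Ω
X_C = 1/(ωC) = 157 Ω
Parallel: admittances add. Y = 1/R + 1/(jωL) + jωC
Y = (0.00435 − j0.00558) S
|Y| = 0.00707 S → |Z| = 1/|Y| = 141 Ω, ∠Z = −∠Y = 52.1°
I = V/|Z| = 1.34 A
P = VI cos φ = 190 × 1.34 × cos(52.1°) = 157 W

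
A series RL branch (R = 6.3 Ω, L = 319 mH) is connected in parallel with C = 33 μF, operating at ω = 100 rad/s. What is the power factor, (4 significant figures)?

X_L = ωL = 31.90 Ω
X_C = 1/(ωC) = 303.0 Ω
Branch 1 (R+jX_L): Z₁ = 6.300 + j31.90 Ω, |Z₁| = 32.52 Ω
Branch 2 (−jX_C): Z₂ = −j303.0 Ω
Parallel: Z = Z₁Z₂/(Z₁+Z₂), |Z| = 36.33 Ω, ∠Z = 77.50°
cos φ = cos(77.50°) = 0.2165

0.2165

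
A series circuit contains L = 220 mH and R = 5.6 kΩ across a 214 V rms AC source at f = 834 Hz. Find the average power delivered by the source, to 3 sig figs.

ω = 2πf = 5240 rad/s
X_L = ωL = 1150 Ω
Z = 5600 + j1150 Ω
|Z| = √(5600² + 1150²) = 5720 Ω
∠Z = arctan(1150/5600) = 11.6°
I = V/|Z| = 37.4 mA
P = VI cos φ = 214 × 0.0374 × cos(11.6°) = 7.85 W

7.85 W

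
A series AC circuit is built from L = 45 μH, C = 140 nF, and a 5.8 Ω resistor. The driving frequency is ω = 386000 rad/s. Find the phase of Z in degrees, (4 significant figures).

-11.07°

X_L = ωL = 17.37 Ω
X_C = 1/(ωC) = 18.50 Ω
Net reactance X = X_L − X_C = -1.135 Ω
Z = 5.800 − j1.135 Ω
|Z| = √(5.800² + 1.135²) = 5.910 Ω
∠Z = arctan(-1.135/5.800) = -11.07°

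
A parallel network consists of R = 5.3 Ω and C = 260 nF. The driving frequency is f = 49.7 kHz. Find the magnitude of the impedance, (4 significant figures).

4.868 Ω

ω = 2πf = 312300 rad/s
X_C = 1/(ωC) = 12.32 Ω
Parallel: admittances add. Y = 1/R + jωC
Y = (0.1887 + j0.08119) S
|Y| = 0.2054 S → |Z| = 1/|Y| = 4.868 Ω, ∠Z = −∠Y = -23.28°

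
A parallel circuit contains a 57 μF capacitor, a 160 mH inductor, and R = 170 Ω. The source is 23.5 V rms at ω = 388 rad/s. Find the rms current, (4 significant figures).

X_L = ωL = 62.08 Ω
X_C = 1/(ωC) = 45.22 Ω
Parallel: admittances add. Y = 1/R + 1/(jωL) + jωC
Y = (0.005882 + j0.006008) S
|Y| = 0.008408 S → |Z| = 1/|Y| = 118.9 Ω, ∠Z = −∠Y = -45.60°
I = V/|Z| = 23.5/118.9 = 197.6 mA

197.6 mA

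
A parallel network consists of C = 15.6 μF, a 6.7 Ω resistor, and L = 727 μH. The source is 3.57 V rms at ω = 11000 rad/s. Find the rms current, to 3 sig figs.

558 mA

X_L = ωL = 8.00 Ω
X_C = 1/(ωC) = 5.83 Ω
Parallel: admittances add. Y = 1/R + 1/(jωL) + jωC
Y = (0.149 + j0.0466) S
|Y| = 0.156 S → |Z| = 1/|Y| = 6.40 Ω, ∠Z = −∠Y = -17.3°
I = V/|Z| = 3.57/6.40 = 558 mA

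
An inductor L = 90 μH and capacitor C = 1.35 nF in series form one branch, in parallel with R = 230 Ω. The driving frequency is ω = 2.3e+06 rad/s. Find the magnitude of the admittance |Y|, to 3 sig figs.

X_L = ωL = 207 Ω
X_C = 1/(ωC) = 322 Ω
Branch 1: Z₁ = R = 230 Ω
Branch 2 (series LC): Z₂ = j(X_L − X_C) = −j115 Ω
Parallel: Z = Z₁Z₂/(Z₁+Z₂), |Z| = 103 Ω, ∠Z = -63.4°
|Y| = 1/|Z| = 9.72 mS

9.72 mS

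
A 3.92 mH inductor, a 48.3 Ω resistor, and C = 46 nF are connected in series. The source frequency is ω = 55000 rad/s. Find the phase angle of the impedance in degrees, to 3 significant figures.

-75.0°

X_L = ωL = 216 Ω
X_C = 1/(ωC) = 395 Ω
Net reactance X = X_L − X_C = -180 Ω
Z = 48.3 − j180 Ω
|Z| = √(48.3² + 180²) = 186 Ω
∠Z = arctan(-180/48.3) = -75.0°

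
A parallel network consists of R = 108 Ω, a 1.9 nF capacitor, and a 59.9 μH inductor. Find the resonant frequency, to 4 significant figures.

ω₀ = 1/√(LC) = 1/√(5.99e-05 × 1.9e-09) = 2.964e+06 rad/s
f₀ = ω₀/(2π) = 471.8 kHz

471.8 kHz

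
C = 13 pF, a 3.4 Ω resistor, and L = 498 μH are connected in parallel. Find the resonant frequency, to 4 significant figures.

ω₀ = 1/√(LC) = 1/√(0.000498 × 1.3e-11) = 1.243e+07 rad/s
f₀ = ω₀/(2π) = 1.978 MHz

1.978 MHz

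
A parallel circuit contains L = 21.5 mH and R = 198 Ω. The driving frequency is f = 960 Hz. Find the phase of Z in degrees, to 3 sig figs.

ω = 2πf = 6032 rad/s
X_L = ωL = 130 Ω
Parallel: admittances add. Y = 1/R + 1/(jωL)
Y = (0.00505 − j0.00771) S
|Y| = 0.00922 S → |Z| = 1/|Y| = 108 Ω, ∠Z = −∠Y = 56.8°

56.8°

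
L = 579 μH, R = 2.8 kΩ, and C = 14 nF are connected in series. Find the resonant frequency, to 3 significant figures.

ω₀ = 1/√(LC) = 1/√(0.000579 × 1.4e-08) = 351200 rad/s
f₀ = ω₀/(2π) = 55.9 kHz

55.9 kHz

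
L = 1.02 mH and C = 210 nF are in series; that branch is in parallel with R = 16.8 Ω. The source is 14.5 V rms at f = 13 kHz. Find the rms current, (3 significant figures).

ω = 2πf = 81680 rad/s
X_L = ωL = 83.3 Ω
X_C = 1/(ωC) = 58.3 Ω
Branch 1: Z₁ = R = 16.8 Ω
Branch 2 (series LC): Z₂ = j(X_L − X_C) = j25.0 Ω
Parallel: Z = Z₁Z₂/(Z₁+Z₂), |Z| = 13.9 Ω, ∠Z = 33.9°
I = V/|Z| = 14.5/13.9 = 1.04 A

1.04 A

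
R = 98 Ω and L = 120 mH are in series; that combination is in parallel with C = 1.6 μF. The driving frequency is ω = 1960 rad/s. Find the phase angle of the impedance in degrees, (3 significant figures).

X_L = ωL = 235 Ω
X_C = 1/(ωC) = 319 Ω
Branch 1 (R+jX_L): Z₁ = 98.0 + j235 Ω, |Z₁| = 255 Ω
Branch 2 (−jX_C): Z₂ = −j319 Ω
Parallel: Z = Z₁Z₂/(Z₁+Z₂), |Z| = 631 Ω, ∠Z = 17.9°

17.9°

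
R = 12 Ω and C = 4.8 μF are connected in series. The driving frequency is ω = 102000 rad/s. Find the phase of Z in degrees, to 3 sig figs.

X_C = 1/(ωC) = 2.04 Ω
Z = 12.0 − j2.04 Ω
|Z| = √(12.0² + 2.04²) = 12.2 Ω
∠Z = arctan(-2.04/12.0) = -9.66°

-9.66°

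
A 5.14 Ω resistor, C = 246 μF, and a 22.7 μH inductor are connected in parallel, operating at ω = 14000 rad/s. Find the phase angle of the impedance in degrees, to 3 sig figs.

X_L = ωL = 0.318 Ω
X_C = 1/(ωC) = 0.290 Ω
Parallel: admittances add. Y = 1/R + 1/(jωL) + jωC
Y = (0.195 + j0.297) S
|Y| = 0.355 S → |Z| = 1/|Y| = 2.81 Ω, ∠Z = −∠Y = -56.8°

-56.8°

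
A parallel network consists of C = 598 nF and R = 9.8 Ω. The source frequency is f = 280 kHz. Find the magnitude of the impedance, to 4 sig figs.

ω = 2πf = 1.759e+06 rad/s
X_C = 1/(ωC) = 0.9505 Ω
Parallel: admittances add. Y = 1/R + jωC
Y = (0.1020 + j1.052) S
|Y| = 1.057 S → |Z| = 1/|Y| = 0.9461 Ω, ∠Z = −∠Y = -84.46°

0.9461 Ω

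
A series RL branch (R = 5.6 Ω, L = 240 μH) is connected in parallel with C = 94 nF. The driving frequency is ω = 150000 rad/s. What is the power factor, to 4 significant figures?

0.3082

X_L = ωL = 36.00 Ω
X_C = 1/(ωC) = 70.92 Ω
Branch 1 (R+jX_L): Z₁ = 5.600 + j36.00 Ω, |Z₁| = 36.43 Ω
Branch 2 (−jX_C): Z₂ = −j70.92 Ω
Parallel: Z = Z₁Z₂/(Z₁+Z₂), |Z| = 73.06 Ω, ∠Z = 72.05°
cos φ = cos(72.05°) = 0.3082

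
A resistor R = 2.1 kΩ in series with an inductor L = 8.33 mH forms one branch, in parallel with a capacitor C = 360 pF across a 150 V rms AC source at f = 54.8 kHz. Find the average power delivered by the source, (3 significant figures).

ω = 2πf = 344300 rad/s
X_L = ωL = 2870 Ω
X_C = 1/(ωC) = 8070 Ω
Branch 1 (R+jX_L): Z₁ = 2100 + j2870 Ω, |Z₁| = 3550 Ω
Branch 2 (−jX_C): Z₂ = −j8070 Ω
Parallel: Z = Z₁Z₂/(Z₁+Z₂), |Z| = 5110 Ω, ∠Z = 31.8°
I = V/|Z| = 29.3 mA
P = VI cos φ = 150 × 0.0293 × cos(31.8°) = 3.74 W

3.74 W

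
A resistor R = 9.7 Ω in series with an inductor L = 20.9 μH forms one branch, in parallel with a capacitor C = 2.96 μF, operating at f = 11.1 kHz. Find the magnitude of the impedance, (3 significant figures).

4.62 Ω

ω = 2πf = 69740 rad/s
X_L = ωL = 1.46 Ω
X_C = 1/(ωC) = 4.84 Ω
Branch 1 (R+jX_L): Z₁ = 9.70 + j1.46 Ω, |Z₁| = 9.81 Ω
Branch 2 (−jX_C): Z₂ = −j4.84 Ω
Parallel: Z = Z₁Z₂/(Z₁+Z₂), |Z| = 4.62 Ω, ∠Z = -62.2°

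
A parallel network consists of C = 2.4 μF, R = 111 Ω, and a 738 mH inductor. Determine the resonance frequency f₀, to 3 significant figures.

120 Hz

ω₀ = 1/√(LC) = 1/√(0.738 × 2.4e-06) = 751.4 rad/s
f₀ = ω₀/(2π) = 120 Hz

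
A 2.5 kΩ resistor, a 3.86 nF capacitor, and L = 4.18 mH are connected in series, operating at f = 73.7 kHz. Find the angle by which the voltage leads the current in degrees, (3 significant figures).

ω = 2πf = 463100 rad/s
X_L = ωL = 1940 Ω
X_C = 1/(ωC) = 559 Ω
Net reactance X = X_L − X_C = 1380 Ω
Z = 2500 + j1380 Ω
|Z| = √(2500² + 1380²) = 2850 Ω
∠Z = arctan(1380/2500) = 28.8°

28.8°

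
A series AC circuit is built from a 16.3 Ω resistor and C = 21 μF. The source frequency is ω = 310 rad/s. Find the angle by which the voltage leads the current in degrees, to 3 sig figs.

X_C = 1/(ωC) = 154 Ω
Z = 16.3 − j154 Ω
|Z| = √(16.3² + 154²) = 154 Ω
∠Z = arctan(-154/16.3) = -83.9°

-83.9°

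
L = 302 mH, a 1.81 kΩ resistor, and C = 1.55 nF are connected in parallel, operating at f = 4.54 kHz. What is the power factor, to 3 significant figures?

0.992

ω = 2πf = 28530 rad/s
X_L = ωL = 8610 Ω
X_C = 1/(ωC) = 22600 Ω
Parallel: admittances add. Y = 1/R + 1/(jωL) + jωC
Y = (0.000552 − j7.19e-05) S
|Y| = 0.000557 S → |Z| = 1/|Y| = 1790 Ω, ∠Z = −∠Y = 7.41°
cos φ = cos(7.41°) = 0.992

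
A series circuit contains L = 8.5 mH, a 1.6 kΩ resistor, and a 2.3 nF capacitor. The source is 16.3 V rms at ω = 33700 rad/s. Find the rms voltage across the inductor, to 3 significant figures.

X_L = ωL = 286 Ω
X_C = 1/(ωC) = 12900 Ω
Net reactance X = X_L − X_C = -12600 Ω
Z = 1600 − j12600 Ω
|Z| = √(1600² + 12600²) = 12700 Ω
I = V/|Z| = 1.28 mA
V_L = I·|Z_L| = 0.00128 × 286 = 0.367 V

0.367 V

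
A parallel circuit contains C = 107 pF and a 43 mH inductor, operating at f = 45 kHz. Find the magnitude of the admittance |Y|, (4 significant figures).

52.00 μS

ω = 2πf = 282700 rad/s
X_L = ωL = 12160 Ω
X_C = 1/(ωC) = 33050 Ω
Parallel: admittances add. Y = 1/(jωL) + jωC
Y = (0 − j5.2e-05) S
|Y| = 5.2e-05 S → |Z| = 1/|Y| = 19230 Ω, ∠Z = −∠Y = 90.00°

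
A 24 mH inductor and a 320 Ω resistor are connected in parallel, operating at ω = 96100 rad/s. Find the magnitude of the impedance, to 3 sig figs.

317 Ω

X_L = ωL = 2310 Ω
Parallel: admittances add. Y = 1/R + 1/(jωL)
Y = (0.00313 − j0.000434) S
|Y| = 0.00315 S → |Z| = 1/|Y| = 317 Ω, ∠Z = −∠Y = 7.90°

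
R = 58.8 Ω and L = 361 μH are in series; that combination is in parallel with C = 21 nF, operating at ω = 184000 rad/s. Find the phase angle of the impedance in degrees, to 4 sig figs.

X_L = ωL = 66.42 Ω
X_C = 1/(ωC) = 258.8 Ω
Branch 1 (R+jX_L): Z₁ = 58.80 + j66.42 Ω, |Z₁| = 88.71 Ω
Branch 2 (−jX_C): Z₂ = −j258.8 Ω
Parallel: Z = Z₁Z₂/(Z₁+Z₂), |Z| = 114.1 Ω, ∠Z = 31.49°

31.49°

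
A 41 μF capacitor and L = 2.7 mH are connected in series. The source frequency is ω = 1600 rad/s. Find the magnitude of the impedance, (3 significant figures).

X_L = ωL = 4.32 Ω
X_C = 1/(ωC) = 15.2 Ω
Net reactance X = X_L − X_C = -10.9 Ω
Z = − j10.9 Ω
|Z| = √(0² + 10.9²) = 10.9 Ω

10.9 Ω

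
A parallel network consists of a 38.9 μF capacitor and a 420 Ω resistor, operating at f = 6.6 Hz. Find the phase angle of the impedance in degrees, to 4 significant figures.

ω = 2πf = 41.47 rad/s
X_C = 1/(ωC) = 619.9 Ω
Parallel: admittances add. Y = 1/R + jωC
Y = (0.002381 + j0.001613) S
|Y| = 0.002876 S → |Z| = 1/|Y| = 347.7 Ω, ∠Z = −∠Y = -34.12°

-34.12°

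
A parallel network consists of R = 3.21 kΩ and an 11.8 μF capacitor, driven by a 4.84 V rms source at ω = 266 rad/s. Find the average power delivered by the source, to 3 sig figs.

7.30 mW

X_C = 1/(ωC) = 319 Ω
Parallel: admittances add. Y = 1/R + jωC
Y = (0.000312 + j0.00314) S
|Y| = 0.00315 S → |Z| = 1/|Y| = 317 Ω, ∠Z = −∠Y = -84.3°
I = V/|Z| = 15.3 mA
P = VI cos φ = 4.84 × 0.0153 × cos(-84.3°) = 7.30 mW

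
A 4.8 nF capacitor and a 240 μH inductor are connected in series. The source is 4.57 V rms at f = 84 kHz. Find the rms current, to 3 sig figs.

ω = 2πf = 527800 rad/s
X_L = ωL = 127 Ω
X_C = 1/(ωC) = 395 Ω
Net reactance X = X_L − X_C = -268 Ω
Z = − j268 Ω
|Z| = √(0² + 268²) = 268 Ω
I = V/|Z| = 4.57/268 = 17.0 mA

17.0 mA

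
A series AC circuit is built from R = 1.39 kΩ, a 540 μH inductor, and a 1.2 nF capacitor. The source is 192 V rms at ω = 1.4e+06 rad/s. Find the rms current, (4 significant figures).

137.2 mA

X_L = ωL = 756.0 Ω
X_C = 1/(ωC) = 595.2 Ω
Net reactance X = X_L − X_C = 160.8 Ω
Z = 1390 + j160.8 Ω
|Z| = √(1390² + 160.8²) = 1399 Ω
I = V/|Z| = 192/1399 = 137.2 mA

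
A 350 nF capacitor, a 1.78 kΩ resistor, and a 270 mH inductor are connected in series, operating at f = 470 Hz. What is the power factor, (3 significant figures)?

0.995

ω = 2πf = 2953 rad/s
X_L = ωL = 797 Ω
X_C = 1/(ωC) = 968 Ω
Net reactance X = X_L − X_C = -170 Ω
Z = 1780 − j170 Ω
|Z| = √(1780² + 170²) = 1790 Ω
∠Z = arctan(-170/1780) = -5.46°
cos φ = cos(-5.46°) = 0.995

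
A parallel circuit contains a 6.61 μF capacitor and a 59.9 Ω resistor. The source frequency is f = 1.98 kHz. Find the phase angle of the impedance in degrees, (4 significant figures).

-78.52°

ω = 2πf = 12440 rad/s
X_C = 1/(ωC) = 12.16 Ω
Parallel: admittances add. Y = 1/R + jωC
Y = (0.01669 + j0.08223) S
|Y| = 0.08391 S → |Z| = 1/|Y| = 11.92 Ω, ∠Z = −∠Y = -78.52°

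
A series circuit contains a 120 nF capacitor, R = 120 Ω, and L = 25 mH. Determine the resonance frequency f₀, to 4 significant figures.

ω₀ = 1/√(LC) = 1/√(0.025 × 1.2e-07) = 18260 rad/s
f₀ = ω₀/(2π) = 2.906 kHz

2.906 kHz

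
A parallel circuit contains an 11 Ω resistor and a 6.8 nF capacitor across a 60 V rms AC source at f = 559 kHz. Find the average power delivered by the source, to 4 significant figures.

ω = 2πf = 3.512e+06 rad/s
X_C = 1/(ωC) = 41.87 Ω
Parallel: admittances add. Y = 1/R + jωC
Y = (0.09091 + j0.02388) S
|Y| = 0.09399 S → |Z| = 1/|Y| = 10.64 Ω, ∠Z = −∠Y = -14.72°
I = V/|Z| = 5.640 A
P = VI cos φ = 60 × 5.640 × cos(-14.72°) = 327.3 W

327.3 W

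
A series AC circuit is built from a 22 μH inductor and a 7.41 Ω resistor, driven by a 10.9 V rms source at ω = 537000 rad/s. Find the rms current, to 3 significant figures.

782 mA

X_L = ωL = 11.8 Ω
Z = 7.41 + j11.8 Ω
|Z| = √(7.41² + 11.8²) = 13.9 Ω
I = V/|Z| = 10.9/13.9 = 782 mA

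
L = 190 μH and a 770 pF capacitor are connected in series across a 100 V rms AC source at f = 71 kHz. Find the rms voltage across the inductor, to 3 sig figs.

3.00 V

ω = 2πf = 446100 rad/s
X_L = ωL = 84.8 Ω
X_C = 1/(ωC) = 2910 Ω
Net reactance X = X_L − X_C = -2830 Ω
Z = − j2830 Ω
|Z| = √(0² + 2830²) = 2830 Ω
I = V/|Z| = 35.4 mA
V_L = I·|Z_L| = 0.0354 × 84.8 = 3.00 V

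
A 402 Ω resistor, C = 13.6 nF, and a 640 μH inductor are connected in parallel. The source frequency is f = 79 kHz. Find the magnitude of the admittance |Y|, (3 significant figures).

ω = 2πf = 496400 rad/s
X_L = ωL = 318 Ω
X_C = 1/(ωC) = 148 Ω
Parallel: admittances add. Y = 1/R + 1/(jωL) + jωC
Y = (0.00249 + j0.00360) S
|Y| = 0.00438 S → |Z| = 1/|Y| = 228 Ω, ∠Z = −∠Y = -55.4°

4.38 mS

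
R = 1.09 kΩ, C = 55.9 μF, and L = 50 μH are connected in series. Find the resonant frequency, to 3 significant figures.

ω₀ = 1/√(LC) = 1/√(5e-05 × 5.59e-05) = 18920 rad/s
f₀ = ω₀/(2π) = 3.01 kHz

3.01 kHz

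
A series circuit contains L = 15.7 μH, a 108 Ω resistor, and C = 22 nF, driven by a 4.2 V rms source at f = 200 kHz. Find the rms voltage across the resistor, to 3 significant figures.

ω = 2πf = 1.257e+06 rad/s
X_L = ωL = 19.7 Ω
X_C = 1/(ωC) = 36.2 Ω
Net reactance X = X_L − X_C = -16.4 Ω
Z = 108 − j16.4 Ω
|Z| = √(108² + 16.4²) = 109 Ω
I = V/|Z| = 38.4 mA
V_R = I·|Z_R| = 0.0384 × 108 = 4.15 V

4.15 V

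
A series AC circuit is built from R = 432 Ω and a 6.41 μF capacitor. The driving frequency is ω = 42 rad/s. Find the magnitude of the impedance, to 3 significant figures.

X_C = 1/(ωC) = 3710 Ω
Z = 432 − j3710 Ω
|Z| = √(432² + 3710²) = 3740 Ω

3740 Ω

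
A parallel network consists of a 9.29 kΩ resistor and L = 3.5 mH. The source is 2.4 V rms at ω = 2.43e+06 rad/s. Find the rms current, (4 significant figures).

382.6 μA

X_L = ωL = 8505 Ω
Parallel: admittances add. Y = 1/R + 1/(jωL)
Y = (0.0001076 − j0.0001176) S
|Y| = 0.0001594 S → |Z| = 1/|Y| = 6273 Ω, ∠Z = −∠Y = 47.53°
I = V/|Z| = 2.4/6273 = 382.6 μA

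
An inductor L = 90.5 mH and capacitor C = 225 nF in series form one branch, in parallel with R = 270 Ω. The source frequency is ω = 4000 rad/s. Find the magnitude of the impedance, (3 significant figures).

254 Ω

X_L = ωL = 362 Ω
X_C = 1/(ωC) = 1110 Ω
Branch 1: Z₁ = R = 270 Ω
Branch 2 (series LC): Z₂ = j(X_L − X_C) = −j749 Ω
Parallel: Z = Z₁Z₂/(Z₁+Z₂), |Z| = 254 Ω, ∠Z = -19.8°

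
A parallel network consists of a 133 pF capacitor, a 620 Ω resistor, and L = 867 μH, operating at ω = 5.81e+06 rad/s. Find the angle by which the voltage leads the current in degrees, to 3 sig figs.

-19.6°

X_L = ωL = 5040 Ω
X_C = 1/(ωC) = 1290 Ω
Parallel: admittances add. Y = 1/R + 1/(jωL) + jωC
Y = (0.00161 + j0.000574) S
|Y| = 0.00171 S → |Z| = 1/|Y| = 584 Ω, ∠Z = −∠Y = -19.6°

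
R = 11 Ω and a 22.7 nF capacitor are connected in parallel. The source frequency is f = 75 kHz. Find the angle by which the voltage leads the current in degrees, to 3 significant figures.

-6.71°

ω = 2πf = 471200 rad/s
X_C = 1/(ωC) = 93.5 Ω
Parallel: admittances add. Y = 1/R + jωC
Y = (0.0909 + j0.0107) S
|Y| = 0.0915 S → |Z| = 1/|Y| = 10.9 Ω, ∠Z = −∠Y = -6.71°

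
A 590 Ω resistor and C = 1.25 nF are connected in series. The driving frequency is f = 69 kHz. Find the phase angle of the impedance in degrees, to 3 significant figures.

-72.3°

ω = 2πf = 433500 rad/s
X_C = 1/(ωC) = 1850 Ω
Z = 590 − j1850 Ω
|Z| = √(590² + 1850²) = 1940 Ω
∠Z = arctan(-1850/590) = -72.3°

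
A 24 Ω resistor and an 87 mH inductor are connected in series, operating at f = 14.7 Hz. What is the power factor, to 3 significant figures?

0.948

ω = 2πf = 92.36 rad/s
X_L = ωL = 8.04 Ω
Z = 24.0 + j8.04 Ω
|Z| = √(24.0² + 8.04²) = 25.3 Ω
∠Z = arctan(8.04/24.0) = 18.5°
cos φ = cos(18.5°) = 0.948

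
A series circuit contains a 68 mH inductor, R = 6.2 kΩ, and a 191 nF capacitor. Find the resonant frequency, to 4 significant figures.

1.397 kHz

ω₀ = 1/√(LC) = 1/√(0.068 × 1.91e-07) = 8775 rad/s
f₀ = ω₀/(2π) = 1.397 kHz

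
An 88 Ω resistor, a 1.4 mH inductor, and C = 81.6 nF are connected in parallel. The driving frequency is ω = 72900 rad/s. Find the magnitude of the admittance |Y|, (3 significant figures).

12.0 mS

X_L = ωL = 102 Ω
X_C = 1/(ωC) = 168 Ω
Parallel: admittances add. Y = 1/R + 1/(jωL) + jωC
Y = (0.0114 − j0.00385) S
|Y| = 0.0120 S → |Z| = 1/|Y| = 83.3 Ω, ∠Z = −∠Y = 18.7°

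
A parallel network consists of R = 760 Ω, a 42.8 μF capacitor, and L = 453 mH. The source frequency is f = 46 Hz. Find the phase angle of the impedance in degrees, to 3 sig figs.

ω = 2πf = 289.0 rad/s
X_L = ωL = 131 Ω
X_C = 1/(ωC) = 80.8 Ω
Parallel: admittances add. Y = 1/R + 1/(jωL) + jωC
Y = (0.00132 + j0.00473) S
|Y| = 0.00491 S → |Z| = 1/|Y| = 204 Ω, ∠Z = −∠Y = -74.5°

-74.5°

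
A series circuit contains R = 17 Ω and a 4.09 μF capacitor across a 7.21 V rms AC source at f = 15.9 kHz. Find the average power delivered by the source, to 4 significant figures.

2.996 W

ω = 2πf = 99900 rad/s
X_C = 1/(ωC) = 2.447 Ω
Z = 17.00 − j2.447 Ω
|Z| = √(17.00² + 2.447²) = 17.18 Ω
∠Z = arctan(-2.447/17.00) = -8.192°
I = V/|Z| = 419.8 mA
P = VI cos φ = 7.21 × 0.4198 × cos(-8.192°) = 2.996 W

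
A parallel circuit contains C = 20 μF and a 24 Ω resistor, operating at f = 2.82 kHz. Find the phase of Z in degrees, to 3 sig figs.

-83.3°

ω = 2πf = 17720 rad/s
X_C = 1/(ωC) = 2.82 Ω
Parallel: admittances add. Y = 1/R + jωC
Y = (0.0417 + j0.354) S
|Y| = 0.357 S → |Z| = 1/|Y| = 2.80 Ω, ∠Z = −∠Y = -83.3°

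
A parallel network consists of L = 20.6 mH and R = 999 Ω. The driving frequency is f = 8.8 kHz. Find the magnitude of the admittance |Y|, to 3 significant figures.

ω = 2πf = 55290 rad/s
X_L = ωL = 1140 Ω
Parallel: admittances add. Y = 1/R + 1/(jωL)
Y = (0.00100 − j0.000878) S
|Y| = 0.00133 S → |Z| = 1/|Y| = 751 Ω, ∠Z = −∠Y = 41.3°

1.33 mS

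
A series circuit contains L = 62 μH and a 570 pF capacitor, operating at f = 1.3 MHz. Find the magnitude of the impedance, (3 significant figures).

ω = 2πf = 8.168e+06 rad/s
X_L = ωL = 506 Ω
X_C = 1/(ωC) = 215 Ω
Net reactance X = X_L − X_C = 292 Ω
Z = j292 Ω
|Z| = √(0² + 292²) = 292 Ω

292 Ω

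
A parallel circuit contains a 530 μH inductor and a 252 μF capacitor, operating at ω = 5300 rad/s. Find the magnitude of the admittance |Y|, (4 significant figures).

979.6 mS

X_L = ωL = 2.809 Ω
X_C = 1/(ωC) = 0.7487 Ω
Parallel: admittances add. Y = 1/(jωL) + jωC
Y = (0 + j0.9796) S
|Y| = 0.9796 S → |Z| = 1/|Y| = 1.021 Ω, ∠Z = −∠Y = -90.00°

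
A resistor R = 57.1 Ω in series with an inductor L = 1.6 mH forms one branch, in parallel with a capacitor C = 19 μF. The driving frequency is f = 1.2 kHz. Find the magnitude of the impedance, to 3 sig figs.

7.11 Ω

ω = 2πf = 7540 rad/s
X_L = ωL = 12.1 Ω
X_C = 1/(ωC) = 6.98 Ω
Branch 1 (R+jX_L): Z₁ = 57.1 + j12.1 Ω, |Z₁| = 58.4 Ω
Branch 2 (−jX_C): Z₂ = −j6.98 Ω
Parallel: Z = Z₁Z₂/(Z₁+Z₂), |Z| = 7.11 Ω, ∠Z = -83.2°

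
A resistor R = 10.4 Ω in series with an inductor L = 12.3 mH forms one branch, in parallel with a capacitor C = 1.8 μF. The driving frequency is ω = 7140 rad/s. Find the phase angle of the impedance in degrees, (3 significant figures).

-50.7°

X_L = ωL = 87.8 Ω
X_C = 1/(ωC) = 77.8 Ω
Branch 1 (R+jX_L): Z₁ = 10.4 + j87.8 Ω, |Z₁| = 88.4 Ω
Branch 2 (−jX_C): Z₂ = −j77.8 Ω
Parallel: Z = Z₁Z₂/(Z₁+Z₂), |Z| = 477 Ω, ∠Z = -50.7°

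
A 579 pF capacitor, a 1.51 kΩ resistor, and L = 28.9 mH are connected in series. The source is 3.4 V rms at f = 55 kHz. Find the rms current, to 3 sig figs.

652 μA

ω = 2πf = 345600 rad/s
X_L = ωL = 9990 Ω
X_C = 1/(ωC) = 5000 Ω
Net reactance X = X_L − X_C = 4990 Ω
Z = 1510 + j4990 Ω
|Z| = √(1510² + 4990²) = 5210 Ω
I = V/|Z| = 3.4/5210 = 652 μA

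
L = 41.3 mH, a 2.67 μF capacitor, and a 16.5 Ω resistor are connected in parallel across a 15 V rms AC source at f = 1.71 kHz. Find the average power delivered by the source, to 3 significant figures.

ω = 2πf = 10740 rad/s
X_L = ωL = 444 Ω
X_C = 1/(ωC) = 34.9 Ω
Parallel: admittances add. Y = 1/R + 1/(jωL) + jωC
Y = (0.0606 + j0.0264) S
|Y| = 0.0661 S → |Z| = 1/|Y| = 15.1 Ω, ∠Z = −∠Y = -23.6°
I = V/|Z| = 992 mA
P = VI cos φ = 15 × 0.992 × cos(-23.6°) = 13.6 W

13.6 W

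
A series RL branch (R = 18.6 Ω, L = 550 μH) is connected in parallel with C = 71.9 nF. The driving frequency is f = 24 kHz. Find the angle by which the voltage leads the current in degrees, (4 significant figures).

13.91°

ω = 2πf = 150800 rad/s
X_L = ωL = 82.94 Ω
X_C = 1/(ωC) = 92.23 Ω
Branch 1 (R+jX_L): Z₁ = 18.60 + j82.94 Ω, |Z₁| = 85.00 Ω
Branch 2 (−jX_C): Z₂ = −j92.23 Ω
Parallel: Z = Z₁Z₂/(Z₁+Z₂), |Z| = 377.0 Ω, ∠Z = 13.91°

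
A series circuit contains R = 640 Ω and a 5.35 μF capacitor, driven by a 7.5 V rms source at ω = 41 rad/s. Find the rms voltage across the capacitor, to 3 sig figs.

7.43 V

X_C = 1/(ωC) = 4560 Ω
Z = 640 − j4560 Ω
|Z| = √(640² + 4560²) = 4600 Ω
I = V/|Z| = 1.63 mA
V_C = I·|Z_C| = 0.00163 × 4560 = 7.43 V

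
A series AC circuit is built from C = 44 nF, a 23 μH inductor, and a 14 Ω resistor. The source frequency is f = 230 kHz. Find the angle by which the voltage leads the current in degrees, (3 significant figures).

ω = 2πf = 1.445e+06 rad/s
X_L = ωL = 33.2 Ω
X_C = 1/(ωC) = 15.7 Ω
Net reactance X = X_L − X_C = 17.5 Ω
Z = 14.0 + j17.5 Ω
|Z| = √(14.0² + 17.5²) = 22.4 Ω
∠Z = arctan(17.5/14.0) = 51.4°

51.4°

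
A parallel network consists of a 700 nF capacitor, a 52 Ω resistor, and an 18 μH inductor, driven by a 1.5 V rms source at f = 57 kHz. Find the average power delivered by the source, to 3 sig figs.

ω = 2πf = 358100 rad/s
X_L = ωL = 6.45 Ω
X_C = 1/(ωC) = 3.99 Ω
Parallel: admittances add. Y = 1/R + 1/(jωL) + jωC
Y = (0.0192 + j0.0956) S
|Y| = 0.0975 S → |Z| = 1/|Y| = 10.3 Ω, ∠Z = −∠Y = -78.6°
I = V/|Z| = 146 mA
P = VI cos φ = 1.5 × 0.146 × cos(-78.6°) = 43.3 mW

43.3 mW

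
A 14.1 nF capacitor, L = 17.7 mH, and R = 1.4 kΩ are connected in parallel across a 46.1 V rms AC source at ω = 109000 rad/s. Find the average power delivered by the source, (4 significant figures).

X_L = ωL = 1929 Ω
X_C = 1/(ωC) = 650.7 Ω
Parallel: admittances add. Y = 1/R + 1/(jωL) + jωC
Y = (0.0007143 + j0.001019) S
|Y| = 0.001244 S → |Z| = 1/|Y| = 803.8 Ω, ∠Z = −∠Y = -54.96°
I = V/|Z| = 57.35 mA
P = VI cos φ = 46.1 × 0.05735 × cos(-54.96°) = 1.518 W

1.518 W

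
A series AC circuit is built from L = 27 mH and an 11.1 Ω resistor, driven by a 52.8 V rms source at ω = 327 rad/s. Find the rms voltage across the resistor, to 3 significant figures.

41.3 V

X_L = ωL = 8.83 Ω
Z = 11.1 + j8.83 Ω
|Z| = √(11.1² + 8.83²) = 14.2 Ω
I = V/|Z| = 3.72 A
V_R = I·|Z_R| = 3.72 × 11.1 = 41.3 V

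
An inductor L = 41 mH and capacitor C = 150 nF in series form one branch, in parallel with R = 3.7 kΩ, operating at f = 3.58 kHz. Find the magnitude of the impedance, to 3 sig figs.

ω = 2πf = 22490 rad/s
X_L = ωL = 922 Ω
X_C = 1/(ωC) = 296 Ω
Branch 1: Z₁ = R = 3700 Ω
Branch 2 (series LC): Z₂ = j(X_L − X_C) = j626 Ω
Parallel: Z = Z₁Z₂/(Z₁+Z₂), |Z| = 617 Ω, ∠Z = 80.4°

617 Ω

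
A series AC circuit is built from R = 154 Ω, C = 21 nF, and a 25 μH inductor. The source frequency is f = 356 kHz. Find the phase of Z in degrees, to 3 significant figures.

12.7°

ω = 2πf = 2.237e+06 rad/s
X_L = ωL = 55.9 Ω
X_C = 1/(ωC) = 21.3 Ω
Net reactance X = X_L − X_C = 34.6 Ω
Z = 154 + j34.6 Ω
|Z| = √(154² + 34.6²) = 158 Ω
∠Z = arctan(34.6/154) = 12.7°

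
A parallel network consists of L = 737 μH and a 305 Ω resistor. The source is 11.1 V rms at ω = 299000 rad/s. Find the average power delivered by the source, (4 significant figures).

X_L = ωL = 220.4 Ω
Parallel: admittances add. Y = 1/R + 1/(jωL)
Y = (0.003279 − j0.004538) S
|Y| = 0.005598 S → |Z| = 1/|Y| = 178.6 Ω, ∠Z = −∠Y = 54.15°
I = V/|Z| = 62.14 mA
P = VI cos φ = 11.1 × 0.06214 × cos(54.15°) = 404.0 mW

404.0 mW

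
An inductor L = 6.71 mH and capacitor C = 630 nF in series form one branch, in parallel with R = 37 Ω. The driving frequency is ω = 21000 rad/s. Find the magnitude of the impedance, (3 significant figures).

32.2 Ω

X_L = ωL = 141 Ω
X_C = 1/(ωC) = 75.6 Ω
Branch 1: Z₁ = R = 37.0 Ω
Branch 2 (series LC): Z₂ = j(X_L − X_C) = j65.3 Ω
Parallel: Z = Z₁Z₂/(Z₁+Z₂), |Z| = 32.2 Ω, ∠Z = 29.5°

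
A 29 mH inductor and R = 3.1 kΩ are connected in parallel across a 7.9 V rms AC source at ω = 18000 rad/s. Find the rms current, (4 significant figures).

15.35 mA

X_L = ωL = 522.0 Ω
Parallel: admittances add. Y = 1/R + 1/(jωL)
Y = (0.0003226 − j0.001916) S
|Y| = 0.001943 S → |Z| = 1/|Y| = 514.8 Ω, ∠Z = −∠Y = 80.44°
I = V/|Z| = 7.9/514.8 = 15.35 mA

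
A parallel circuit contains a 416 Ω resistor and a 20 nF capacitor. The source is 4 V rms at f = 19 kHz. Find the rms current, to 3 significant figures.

ω = 2πf = 119400 rad/s
X_C = 1/(ωC) = 419 Ω
Parallel: admittances add. Y = 1/R + jωC
Y = (0.00240 + j0.00239) S
|Y| = 0.00339 S → |Z| = 1/|Y| = 295 Ω, ∠Z = −∠Y = -44.8°
I = V/|Z| = 4/295 = 13.6 mA

13.6 mA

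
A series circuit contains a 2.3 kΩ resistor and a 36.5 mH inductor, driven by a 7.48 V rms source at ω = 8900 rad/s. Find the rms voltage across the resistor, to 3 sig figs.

7.41 V

X_L = ωL = 325 Ω
Z = 2300 + j325 Ω
|Z| = √(2300² + 325²) = 2320 Ω
I = V/|Z| = 3.22 mA
V_R = I·|Z_R| = 0.00322 × 2300 = 7.41 V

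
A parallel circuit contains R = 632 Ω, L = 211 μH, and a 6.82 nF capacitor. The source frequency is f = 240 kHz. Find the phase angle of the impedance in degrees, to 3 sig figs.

-77.5°

ω = 2πf = 1.508e+06 rad/s
X_L = ωL = 318 Ω
X_C = 1/(ωC) = 97.2 Ω
Parallel: admittances add. Y = 1/R + 1/(jωL) + jωC
Y = (0.00158 + j0.00714) S
|Y| = 0.00731 S → |Z| = 1/|Y| = 137 Ω, ∠Z = −∠Y = -77.5°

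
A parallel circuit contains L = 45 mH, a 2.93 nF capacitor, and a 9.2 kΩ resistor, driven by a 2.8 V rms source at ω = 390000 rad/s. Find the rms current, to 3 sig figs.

3.06 mA

X_L = ωL = 17600 Ω
X_C = 1/(ωC) = 875 Ω
Parallel: admittances add. Y = 1/R + 1/(jωL) + jωC
Y = (0.000109 + j0.00109) S
|Y| = 0.00109 S → |Z| = 1/|Y| = 916 Ω, ∠Z = −∠Y = -84.3°
I = V/|Z| = 2.8/916 = 3.06 mA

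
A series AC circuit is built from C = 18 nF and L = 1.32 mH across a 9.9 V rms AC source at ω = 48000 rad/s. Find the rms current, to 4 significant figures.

X_L = ωL = 63.36 Ω
X_C = 1/(ωC) = 1157 Ω
Net reactance X = X_L − X_C = -1094 Ω
Z = − j1094 Ω
|Z| = √(0² + 1094²) = 1094 Ω
I = V/|Z| = 9.9/1094 = 9.049 mA

9.049 mA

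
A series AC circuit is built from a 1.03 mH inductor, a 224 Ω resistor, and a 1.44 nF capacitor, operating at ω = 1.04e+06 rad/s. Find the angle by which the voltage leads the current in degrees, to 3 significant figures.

61.0°

X_L = ωL = 1070 Ω
X_C = 1/(ωC) = 668 Ω
Net reactance X = X_L − X_C = 403 Ω
Z = 224 + j403 Ω
|Z| = √(224² + 403²) = 461 Ω
∠Z = arctan(403/224) = 61.0°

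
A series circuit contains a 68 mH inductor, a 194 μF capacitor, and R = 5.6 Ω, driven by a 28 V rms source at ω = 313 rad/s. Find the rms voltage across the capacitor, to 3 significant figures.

62.4 V

X_L = ωL = 21.3 Ω
X_C = 1/(ωC) = 16.5 Ω
Net reactance X = X_L − X_C = 4.82 Ω
Z = 5.60 + j4.82 Ω
|Z| = √(5.60² + 4.82²) = 7.39 Ω
I = V/|Z| = 3.79 A
V_C = I·|Z_C| = 3.79 × 16.5 = 62.4 V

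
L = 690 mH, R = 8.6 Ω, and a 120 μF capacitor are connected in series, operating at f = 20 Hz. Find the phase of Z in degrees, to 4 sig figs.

ω = 2πf = 125.7 rad/s
X_L = ωL = 86.71 Ω
X_C = 1/(ωC) = 66.31 Ω
Net reactance X = X_L − X_C = 20.39 Ω
Z = 8.600 + j20.39 Ω
|Z| = √(8.600² + 20.39²) = 22.13 Ω
∠Z = arctan(20.39/8.600) = 67.13°

67.13°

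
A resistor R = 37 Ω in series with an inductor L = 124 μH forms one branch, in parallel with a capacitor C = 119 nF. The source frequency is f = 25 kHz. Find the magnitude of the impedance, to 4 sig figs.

44.50 Ω

ω = 2πf = 157100 rad/s
X_L = ωL = 19.48 Ω
X_C = 1/(ωC) = 53.50 Ω
Branch 1 (R+jX_L): Z₁ = 37.00 + j19.48 Ω, |Z₁| = 41.81 Ω
Branch 2 (−jX_C): Z₂ = −j53.50 Ω
Parallel: Z = Z₁Z₂/(Z₁+Z₂), |Z| = 44.50 Ω, ∠Z = -19.64°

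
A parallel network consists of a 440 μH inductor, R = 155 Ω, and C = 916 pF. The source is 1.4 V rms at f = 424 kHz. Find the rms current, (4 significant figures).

9.302 mA

ω = 2πf = 2.664e+06 rad/s
X_L = ωL = 1172 Ω
X_C = 1/(ωC) = 409.8 Ω
Parallel: admittances add. Y = 1/R + 1/(jωL) + jωC
Y = (0.006452 + j0.001587) S
|Y| = 0.006644 S → |Z| = 1/|Y| = 150.5 Ω, ∠Z = −∠Y = -13.82°
I = V/|Z| = 1.4/150.5 = 9.302 mA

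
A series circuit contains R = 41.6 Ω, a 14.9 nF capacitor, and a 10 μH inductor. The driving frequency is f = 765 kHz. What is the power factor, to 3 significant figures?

0.773

ω = 2πf = 4.807e+06 rad/s
X_L = ωL = 48.1 Ω
X_C = 1/(ωC) = 14.0 Ω
Net reactance X = X_L − X_C = 34.1 Ω
Z = 41.6 + j34.1 Ω
|Z| = √(41.6² + 34.1²) = 53.8 Ω
∠Z = arctan(34.1/41.6) = 39.3°
cos φ = cos(39.3°) = 0.773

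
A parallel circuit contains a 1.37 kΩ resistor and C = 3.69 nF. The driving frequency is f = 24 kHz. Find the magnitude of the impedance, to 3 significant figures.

1090 Ω

ω = 2πf = 150800 rad/s
X_C = 1/(ωC) = 1800 Ω
Parallel: admittances add. Y = 1/R + jωC
Y = (0.000730 + j0.000556) S
|Y| = 0.000918 S → |Z| = 1/|Y| = 1090 Ω, ∠Z = −∠Y = -37.3°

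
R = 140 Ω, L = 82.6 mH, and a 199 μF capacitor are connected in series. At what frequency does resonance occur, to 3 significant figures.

ω₀ = 1/√(LC) = 1/√(0.0826 × 0.000199) = 246.7 rad/s
f₀ = ω₀/(2π) = 39.3 Hz

39.3 Hz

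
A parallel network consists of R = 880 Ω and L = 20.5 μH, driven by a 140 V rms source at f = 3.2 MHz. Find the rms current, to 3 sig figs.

ω = 2πf = 2.011e+07 rad/s
X_L = ωL = 412 Ω
Parallel: admittances add. Y = 1/R + 1/(jωL)
Y = (0.00114 − j0.00243) S
|Y| = 0.00268 S → |Z| = 1/|Y| = 373 Ω, ∠Z = −∠Y = 64.9°
I = V/|Z| = 140/373 = 375 mA

375 mA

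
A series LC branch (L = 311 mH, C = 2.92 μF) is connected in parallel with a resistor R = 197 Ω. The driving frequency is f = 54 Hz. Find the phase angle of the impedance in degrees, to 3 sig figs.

-12.3°

ω = 2πf = 339.3 rad/s
X_L = ωL = 106 Ω
X_C = 1/(ωC) = 1010 Ω
Branch 1: Z₁ = R = 197 Ω
Branch 2 (series LC): Z₂ = j(X_L − X_C) = −j904 Ω
Parallel: Z = Z₁Z₂/(Z₁+Z₂), |Z| = 192 Ω, ∠Z = -12.3°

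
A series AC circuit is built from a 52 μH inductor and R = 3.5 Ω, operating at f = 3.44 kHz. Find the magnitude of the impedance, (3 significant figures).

3.68 Ω

ω = 2πf = 21610 rad/s
X_L = ωL = 1.12 Ω
Z = 3.50 + j1.12 Ω
|Z| = √(3.50² + 1.12²) = 3.68 Ω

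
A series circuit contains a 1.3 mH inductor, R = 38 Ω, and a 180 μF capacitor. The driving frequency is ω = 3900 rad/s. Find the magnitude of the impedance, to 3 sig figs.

X_L = ωL = 5.07 Ω
X_C = 1/(ωC) = 1.42 Ω
Net reactance X = X_L − X_C = 3.65 Ω
Z = 38.0 + j3.65 Ω
|Z| = √(38.0² + 3.65²) = 38.2 Ω

38.2 Ω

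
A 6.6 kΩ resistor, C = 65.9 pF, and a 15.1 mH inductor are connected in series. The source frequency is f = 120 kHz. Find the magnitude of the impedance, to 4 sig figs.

ω = 2πf = 754000 rad/s
X_L = ωL = 11390 Ω
X_C = 1/(ωC) = 20130 Ω
Net reactance X = X_L − X_C = -8741 Ω
Z = 6600 − j8741 Ω
|Z| = √(6600² + 8741²) = 10950 Ω

10950 Ω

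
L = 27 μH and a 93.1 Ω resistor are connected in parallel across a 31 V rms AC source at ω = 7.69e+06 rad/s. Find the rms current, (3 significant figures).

X_L = ωL = 208 Ω
Parallel: admittances add. Y = 1/R + 1/(jωL)
Y = (0.0107 − j0.00482) S
|Y| = 0.0118 S → |Z| = 1/|Y| = 85.0 Ω, ∠Z = −∠Y = 24.2°
I = V/|Z| = 31/85.0 = 365 mA

365 mA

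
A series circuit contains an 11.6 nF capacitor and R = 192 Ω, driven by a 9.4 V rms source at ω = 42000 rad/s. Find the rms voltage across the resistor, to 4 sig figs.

0.8755 V

X_C = 1/(ωC) = 2053 Ω
Z = 192.0 − j2053 Ω
|Z| = √(192.0² + 2053²) = 2062 Ω
I = V/|Z| = 4.560 mA
V_R = I·|Z_R| = 0.004560 × 192.0 = 0.8755 V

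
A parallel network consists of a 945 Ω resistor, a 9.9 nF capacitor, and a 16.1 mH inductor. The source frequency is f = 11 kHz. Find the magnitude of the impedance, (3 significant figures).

926 Ω

ω = 2πf = 69120 rad/s
X_L = ωL = 1110 Ω
X_C = 1/(ωC) = 1460 Ω
Parallel: admittances add. Y = 1/R + 1/(jωL) + jωC
Y = (0.00106 − j0.000214) S
|Y| = 0.00108 S → |Z| = 1/|Y| = 926 Ω, ∠Z = −∠Y = 11.5°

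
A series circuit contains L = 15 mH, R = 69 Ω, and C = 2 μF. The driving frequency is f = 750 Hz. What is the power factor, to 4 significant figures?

ω = 2πf = 4712 rad/s
X_L = ωL = 70.69 Ω
X_C = 1/(ωC) = 106.1 Ω
Net reactance X = X_L − X_C = -35.42 Ω
Z = 69.00 − j35.42 Ω
|Z| = √(69.00² + 35.42²) = 77.56 Ω
∠Z = arctan(-35.42/69.00) = -27.17°
cos φ = cos(-27.17°) = 0.8896

0.8896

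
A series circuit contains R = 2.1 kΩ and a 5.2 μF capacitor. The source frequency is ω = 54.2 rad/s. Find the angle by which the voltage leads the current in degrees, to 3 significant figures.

X_C = 1/(ωC) = 3550 Ω
Z = 2100 − j3550 Ω
|Z| = √(2100² + 3550²) = 4120 Ω
∠Z = arctan(-3550/2100) = -59.4°

-59.4°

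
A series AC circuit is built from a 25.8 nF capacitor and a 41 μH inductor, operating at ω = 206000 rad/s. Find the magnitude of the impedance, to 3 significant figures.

180 Ω

X_L = ωL = 8.45 Ω
X_C = 1/(ωC) = 188 Ω
Net reactance X = X_L − X_C = -180 Ω
Z = − j180 Ω
|Z| = √(0² + 180²) = 180 Ω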